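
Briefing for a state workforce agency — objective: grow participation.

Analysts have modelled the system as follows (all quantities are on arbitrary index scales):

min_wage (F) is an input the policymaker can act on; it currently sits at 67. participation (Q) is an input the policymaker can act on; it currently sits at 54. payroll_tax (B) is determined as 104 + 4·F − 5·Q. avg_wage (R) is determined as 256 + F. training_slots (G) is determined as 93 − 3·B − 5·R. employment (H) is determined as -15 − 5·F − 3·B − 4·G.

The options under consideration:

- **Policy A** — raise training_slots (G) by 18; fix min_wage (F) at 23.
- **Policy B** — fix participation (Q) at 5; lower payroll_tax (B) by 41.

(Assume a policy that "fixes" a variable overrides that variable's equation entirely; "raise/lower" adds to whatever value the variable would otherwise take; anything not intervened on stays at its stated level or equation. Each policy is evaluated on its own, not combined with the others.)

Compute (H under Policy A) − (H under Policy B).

-4152

Policy A (G + 18, F := 23):
  F = 23
  Q = 54
  B = 104 + 4·23 − 5·54 = -74
  R = 256 + 23 = 279
  G = 93 − 3·(-74) − 5·279 (+18 from intervention) = -1062
  H = -15 − 5·23 − 3·(-74) − 4·(-1062) = 4340
Policy B (Q := 5, B − 41):
  F = 67
  Q = 5
  B = 104 + 4·67 − 5·5 (−41 from intervention) = 306
  R = 256 + 67 = 323
  G = 93 − 3·306 − 5·323 = -2440
  H = -15 − 5·67 − 3·306 − 4·(-2440) = 8492
H: 4340 − 8492 = -4152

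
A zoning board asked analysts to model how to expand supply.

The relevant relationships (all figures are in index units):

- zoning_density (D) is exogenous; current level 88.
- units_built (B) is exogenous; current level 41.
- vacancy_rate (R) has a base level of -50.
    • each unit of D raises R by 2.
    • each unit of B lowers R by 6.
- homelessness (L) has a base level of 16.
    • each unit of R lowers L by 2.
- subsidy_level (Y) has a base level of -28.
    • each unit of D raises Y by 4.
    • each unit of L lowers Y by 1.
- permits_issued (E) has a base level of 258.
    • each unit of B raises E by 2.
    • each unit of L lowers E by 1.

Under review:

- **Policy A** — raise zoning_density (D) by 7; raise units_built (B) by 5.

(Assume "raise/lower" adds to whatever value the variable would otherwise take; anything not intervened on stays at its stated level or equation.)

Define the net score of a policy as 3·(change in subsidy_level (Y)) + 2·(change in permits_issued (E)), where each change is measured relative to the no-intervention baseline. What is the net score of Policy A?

Baseline:
  D = 88
  B = 41
  R = -50 + 2·88 − 6·41 = -120
  L = 16 − 2·(-120) = 256
  Y = -28 + 4·88 − 256 = 68
  E = 258 + 2·41 − 256 = 84
Policy A (D + 7, B + 5):
  D = 88 + 7 = 95
  B = 41 + 5 = 46
  R = -50 + 2·95 − 6·46 = -136
  L = 16 − 2·(-136) = 288
  Y = -28 + 4·95 − 288 = 64
  E = 258 + 2·46 − 288 = 62
ΔY = 64 − 68 = -4; ΔE = 62 − 84 = -22
Score = 3·(-4) + 2·(-22) = -56

-56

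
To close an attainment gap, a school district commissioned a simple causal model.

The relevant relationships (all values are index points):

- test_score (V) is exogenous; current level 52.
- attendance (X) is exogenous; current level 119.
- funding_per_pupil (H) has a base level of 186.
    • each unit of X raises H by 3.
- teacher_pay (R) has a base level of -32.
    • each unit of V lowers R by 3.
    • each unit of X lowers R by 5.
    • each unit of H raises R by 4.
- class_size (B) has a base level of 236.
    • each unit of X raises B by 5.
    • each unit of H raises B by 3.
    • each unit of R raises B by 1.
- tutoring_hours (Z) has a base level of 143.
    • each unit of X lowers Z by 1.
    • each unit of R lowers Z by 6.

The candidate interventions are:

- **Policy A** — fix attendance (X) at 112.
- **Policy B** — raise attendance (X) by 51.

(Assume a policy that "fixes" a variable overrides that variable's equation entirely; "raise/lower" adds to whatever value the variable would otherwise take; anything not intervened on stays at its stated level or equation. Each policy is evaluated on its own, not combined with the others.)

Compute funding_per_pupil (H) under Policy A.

Policy A (X := 112):
  X = 112
  H = 186 + 3·112 = 522

522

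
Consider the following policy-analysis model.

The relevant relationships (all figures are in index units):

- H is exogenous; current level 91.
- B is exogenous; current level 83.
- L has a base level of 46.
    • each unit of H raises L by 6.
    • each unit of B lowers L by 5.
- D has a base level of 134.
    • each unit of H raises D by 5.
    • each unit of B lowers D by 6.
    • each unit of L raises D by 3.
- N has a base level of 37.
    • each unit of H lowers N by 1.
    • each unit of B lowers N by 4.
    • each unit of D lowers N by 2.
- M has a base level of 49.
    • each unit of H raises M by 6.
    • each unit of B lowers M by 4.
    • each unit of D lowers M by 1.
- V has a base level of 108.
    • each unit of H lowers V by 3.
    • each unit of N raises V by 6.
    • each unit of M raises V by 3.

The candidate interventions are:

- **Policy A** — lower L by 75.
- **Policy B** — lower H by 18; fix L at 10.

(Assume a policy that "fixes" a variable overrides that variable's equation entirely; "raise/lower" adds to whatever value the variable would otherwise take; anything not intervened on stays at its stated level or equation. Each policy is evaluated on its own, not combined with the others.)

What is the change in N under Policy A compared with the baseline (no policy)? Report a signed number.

Baseline:
  H = 91
  B = 83
  L = 46 + 6·91 − 5·83 = 177
  D = 134 + 5·91 − 6·83 + 3·177 = 622
  N = 37 − 91 − 4·83 − 2·622 = -1630
Policy A (L − 75):
  H = 91
  B = 83
  L = 46 + 6·91 − 5·83 (−75 from intervention) = 102
  D = 134 + 5·91 − 6·83 + 3·102 = 397
  N = 37 − 91 − 4·83 − 2·397 = -1180
Change in N: -1180 − (-1630) = 450

450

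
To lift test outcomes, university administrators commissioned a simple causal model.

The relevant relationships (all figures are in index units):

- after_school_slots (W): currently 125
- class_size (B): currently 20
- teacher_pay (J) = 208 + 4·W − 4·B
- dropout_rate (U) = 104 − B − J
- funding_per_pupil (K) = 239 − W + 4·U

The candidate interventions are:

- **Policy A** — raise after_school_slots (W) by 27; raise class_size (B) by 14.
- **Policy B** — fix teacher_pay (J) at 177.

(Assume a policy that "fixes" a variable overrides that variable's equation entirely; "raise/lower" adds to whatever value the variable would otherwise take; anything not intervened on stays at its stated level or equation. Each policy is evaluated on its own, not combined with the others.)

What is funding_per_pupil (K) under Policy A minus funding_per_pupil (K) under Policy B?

Policy A (W + 27, B + 14):
  W = 125 + 27 = 152
  B = 20 + 14 = 34
  J = 208 + 4·152 − 4·34 = 680
  U = 104 − 34 − 680 = -610
  K = 239 − 152 + 4·(-610) = -2353
Policy B (J := 177):
  W = 125
  B = 20
  J = 177
  U = 104 − 20 − 177 = -93
  K = 239 − 125 + 4·(-93) = -258
K: -2353 − (-258) = -2095

-2095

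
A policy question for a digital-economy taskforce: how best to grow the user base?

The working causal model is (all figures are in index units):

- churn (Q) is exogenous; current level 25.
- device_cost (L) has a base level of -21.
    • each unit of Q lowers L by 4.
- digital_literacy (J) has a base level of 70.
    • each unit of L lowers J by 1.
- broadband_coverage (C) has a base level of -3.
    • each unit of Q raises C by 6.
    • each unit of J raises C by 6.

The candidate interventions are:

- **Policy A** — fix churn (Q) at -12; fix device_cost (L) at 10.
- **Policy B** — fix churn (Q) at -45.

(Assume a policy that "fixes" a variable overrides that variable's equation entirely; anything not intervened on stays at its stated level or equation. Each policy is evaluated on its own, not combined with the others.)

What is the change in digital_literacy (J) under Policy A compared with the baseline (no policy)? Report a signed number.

-131

Baseline:
  Q = 25
  L = -21 − 4·25 = -121
  J = 70 − (-121) = 191
Policy A (Q := -12, L := 10):
  Q = -12
  L = 10
  J = 70 − 10 = 60
Change in J: 60 − 191 = -131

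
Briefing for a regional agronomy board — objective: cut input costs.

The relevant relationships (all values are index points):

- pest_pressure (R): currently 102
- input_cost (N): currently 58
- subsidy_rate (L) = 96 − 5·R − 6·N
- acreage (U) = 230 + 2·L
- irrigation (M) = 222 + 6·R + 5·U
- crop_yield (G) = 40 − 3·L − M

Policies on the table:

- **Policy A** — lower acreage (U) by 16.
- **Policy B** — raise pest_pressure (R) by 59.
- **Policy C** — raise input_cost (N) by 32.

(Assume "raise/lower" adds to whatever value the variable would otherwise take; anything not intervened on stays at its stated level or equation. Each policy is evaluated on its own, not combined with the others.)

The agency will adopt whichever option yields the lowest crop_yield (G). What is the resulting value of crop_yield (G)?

8042

Policy A (U − 16):
  R = 102
  N = 58
  L = 96 − 5·102 − 6·58 = -762
  U = 230 + 2·(-762) (−16 from intervention) = -1310
  M = 222 + 6·102 + 5·(-1310) = -5716
  G = 40 − 3·(-762) − (-5716) = 8042
Policy B (R + 59):
  R = 102 + 59 = 161
  N = 58
  L = 96 − 5·161 − 6·58 = -1057
  U = 230 + 2·(-1057) = -1884
  M = 222 + 6·161 + 5·(-1884) = -8232
  G = 40 − 3·(-1057) − (-8232) = 11443
Policy C (N + 32):
  R = 102
  N = 58 + 32 = 90
  L = 96 − 5·102 − 6·90 = -954
  U = 230 + 2·(-954) = -1678
  M = 222 + 6·102 + 5·(-1678) = -7556
  G = 40 − 3·(-954) − (-7556) = 10458
Comparing — Policy A: G=8042, Policy B: G=11443, Policy C: G=10458. Lowest is 8042 (Policy A).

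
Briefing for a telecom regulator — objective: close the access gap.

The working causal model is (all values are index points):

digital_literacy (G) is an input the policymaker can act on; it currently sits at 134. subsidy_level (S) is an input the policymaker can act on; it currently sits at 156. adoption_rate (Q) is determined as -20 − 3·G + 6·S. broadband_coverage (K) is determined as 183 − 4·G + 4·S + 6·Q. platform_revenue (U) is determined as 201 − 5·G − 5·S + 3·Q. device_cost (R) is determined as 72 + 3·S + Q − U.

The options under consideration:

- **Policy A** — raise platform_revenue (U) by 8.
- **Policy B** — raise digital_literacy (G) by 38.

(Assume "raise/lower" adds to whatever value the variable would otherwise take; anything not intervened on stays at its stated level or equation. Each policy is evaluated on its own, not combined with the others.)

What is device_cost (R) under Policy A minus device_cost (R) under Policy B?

-426

Policy A (U + 8):
  G = 134
  S = 156
  Q = -20 − 3·134 + 6·156 = 514
  U = 201 − 5·134 − 5·156 + 3·514 (+8 from intervention) = 301
  R = 72 + 3·156 + 514 − 301 = 753
Policy B (G + 38):
  G = 134 + 38 = 172
  S = 156
  Q = -20 − 3·172 + 6·156 = 400
  U = 201 − 5·172 − 5·156 + 3·400 = -239
  R = 72 + 3·156 + 400 − (-239) = 1179
R: 753 − 1179 = -426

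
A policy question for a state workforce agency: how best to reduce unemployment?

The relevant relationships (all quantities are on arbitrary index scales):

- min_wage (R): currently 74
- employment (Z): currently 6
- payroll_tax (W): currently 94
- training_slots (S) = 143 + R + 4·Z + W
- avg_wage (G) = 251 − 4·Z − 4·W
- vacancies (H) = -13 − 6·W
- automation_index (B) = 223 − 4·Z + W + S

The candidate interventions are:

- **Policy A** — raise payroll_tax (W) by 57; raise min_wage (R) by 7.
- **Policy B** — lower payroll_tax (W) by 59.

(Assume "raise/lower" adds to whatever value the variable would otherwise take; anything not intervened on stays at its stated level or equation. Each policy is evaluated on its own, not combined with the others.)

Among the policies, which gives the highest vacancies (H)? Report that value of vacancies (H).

Policy A (W + 57, R + 7):
  W = 94 + 57 = 151
  H = -13 − 6·151 = -919
Policy B (W − 59):
  W = 94 − 59 = 35
  H = -13 − 6·35 = -223
Comparing — Policy A: H=-919, Policy B: H=-223. Highest is -223 (Policy B).

-223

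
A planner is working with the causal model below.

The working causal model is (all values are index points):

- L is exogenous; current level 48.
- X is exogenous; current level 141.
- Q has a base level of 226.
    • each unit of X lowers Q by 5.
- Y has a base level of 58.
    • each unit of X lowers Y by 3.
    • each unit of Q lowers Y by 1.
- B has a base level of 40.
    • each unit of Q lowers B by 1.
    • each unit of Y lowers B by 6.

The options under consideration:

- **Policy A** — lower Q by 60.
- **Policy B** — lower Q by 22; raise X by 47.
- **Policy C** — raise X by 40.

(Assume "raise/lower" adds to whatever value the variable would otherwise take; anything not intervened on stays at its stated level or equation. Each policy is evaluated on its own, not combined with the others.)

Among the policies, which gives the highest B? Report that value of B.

-445

Policy A (Q − 60):
  X = 141
  Q = 226 − 5·141 (−60 from intervention) = -539
  Y = 58 − 3·141 − (-539) = 174
  B = 40 − (-539) − 6·174 = -465
Policy B (Q − 22, X + 47):
  X = 141 + 47 = 188
  Q = 226 − 5·188 (−22 from intervention) = -736
  Y = 58 − 3·188 − (-736) = 230
  B = 40 − (-736) − 6·230 = -604
Policy C (X + 40):
  X = 141 + 40 = 181
  Q = 226 − 5·181 = -679
  Y = 58 − 3·181 − (-679) = 194
  B = 40 − (-679) − 6·194 = -445
Comparing — Policy A: B=-465, Policy B: B=-604, Policy C: B=-445. Highest is -445 (Policy C).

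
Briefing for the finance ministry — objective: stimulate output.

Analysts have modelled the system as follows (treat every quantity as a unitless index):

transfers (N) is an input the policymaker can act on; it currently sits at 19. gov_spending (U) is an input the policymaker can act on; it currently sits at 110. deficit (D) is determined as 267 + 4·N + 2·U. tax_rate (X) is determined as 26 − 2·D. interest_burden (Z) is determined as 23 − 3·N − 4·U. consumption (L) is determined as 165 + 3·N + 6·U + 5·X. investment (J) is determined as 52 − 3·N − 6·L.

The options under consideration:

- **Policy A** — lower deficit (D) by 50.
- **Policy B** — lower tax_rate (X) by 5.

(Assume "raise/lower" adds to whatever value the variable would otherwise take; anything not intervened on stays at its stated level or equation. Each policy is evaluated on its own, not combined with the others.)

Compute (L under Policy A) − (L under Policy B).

525

Policy A (D − 50):
  N = 19
  U = 110
  D = 267 + 4·19 + 2·110 (−50 from intervention) = 513
  X = 26 − 2·513 = -1000
  L = 165 + 3·19 + 6·110 + 5·(-1000) = -4118
Policy B (X − 5):
  N = 19
  U = 110
  D = 267 + 4·19 + 2·110 = 563
  X = 26 − 2·563 (−5 from intervention) = -1105
  L = 165 + 3·19 + 6·110 + 5·(-1105) = -4643
L: -4118 − (-4643) = 525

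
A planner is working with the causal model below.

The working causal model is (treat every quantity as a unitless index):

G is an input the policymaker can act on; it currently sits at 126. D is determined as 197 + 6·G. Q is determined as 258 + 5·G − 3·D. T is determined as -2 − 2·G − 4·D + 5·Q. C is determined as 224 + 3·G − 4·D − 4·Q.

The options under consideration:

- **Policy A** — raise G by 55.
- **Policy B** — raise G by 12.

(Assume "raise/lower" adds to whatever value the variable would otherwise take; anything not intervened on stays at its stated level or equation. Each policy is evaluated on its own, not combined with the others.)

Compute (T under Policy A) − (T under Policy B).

Policy A (G + 55):
  G = 126 + 55 = 181
  D = 197 + 6·181 = 1283
  Q = 258 + 5·181 − 3·1283 = -2686
  T = -2 − 2·181 − 4·1283 + 5·(-2686) = -18926
Policy B (G + 12):
  G = 126 + 12 = 138
  D = 197 + 6·138 = 1025
  Q = 258 + 5·138 − 3·1025 = -2127
  T = -2 − 2·138 − 4·1025 + 5·(-2127) = -15013
T: -18926 − (-15013) = -3913

-3913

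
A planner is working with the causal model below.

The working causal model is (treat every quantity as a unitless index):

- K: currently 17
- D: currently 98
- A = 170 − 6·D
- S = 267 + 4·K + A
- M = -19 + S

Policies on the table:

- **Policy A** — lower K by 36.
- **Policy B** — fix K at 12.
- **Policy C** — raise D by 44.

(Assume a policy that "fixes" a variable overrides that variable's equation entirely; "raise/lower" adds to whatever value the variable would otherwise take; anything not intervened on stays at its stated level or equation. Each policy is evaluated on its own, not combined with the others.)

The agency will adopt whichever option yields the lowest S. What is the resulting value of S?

Policy A (K − 36):
  K = 17 − 36 = -19
  D = 98
  A = 170 − 6·98 = -418
  S = 267 + 4·(-19) + (-418) = -227
Policy B (K := 12):
  K = 12
  D = 98
  A = 170 − 6·98 = -418
  S = 267 + 4·12 + (-418) = -103
Policy C (D + 44):
  K = 17
  D = 98 + 44 = 142
  A = 170 − 6·142 = -682
  S = 267 + 4·17 + (-682) = -347
Comparing — Policy A: S=-227, Policy B: S=-103, Policy C: S=-347. Lowest is -347 (Policy C).

-347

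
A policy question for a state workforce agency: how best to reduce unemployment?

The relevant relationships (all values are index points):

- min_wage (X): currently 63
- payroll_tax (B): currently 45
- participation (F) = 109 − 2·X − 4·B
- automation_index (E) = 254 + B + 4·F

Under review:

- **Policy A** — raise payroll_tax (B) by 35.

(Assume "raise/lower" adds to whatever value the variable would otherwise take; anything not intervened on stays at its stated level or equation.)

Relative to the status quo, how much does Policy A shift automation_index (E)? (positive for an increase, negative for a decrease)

Baseline:
  X = 63
  B = 45
  F = 109 − 2·63 − 4·45 = -197
  E = 254 + 45 + 4·(-197) = -489
Policy A (B + 35):
  X = 63
  B = 45 + 35 = 80
  F = 109 − 2·63 − 4·80 = -337
  E = 254 + 80 + 4·(-337) = -1014
Change in E: -1014 − (-489) = -525

-525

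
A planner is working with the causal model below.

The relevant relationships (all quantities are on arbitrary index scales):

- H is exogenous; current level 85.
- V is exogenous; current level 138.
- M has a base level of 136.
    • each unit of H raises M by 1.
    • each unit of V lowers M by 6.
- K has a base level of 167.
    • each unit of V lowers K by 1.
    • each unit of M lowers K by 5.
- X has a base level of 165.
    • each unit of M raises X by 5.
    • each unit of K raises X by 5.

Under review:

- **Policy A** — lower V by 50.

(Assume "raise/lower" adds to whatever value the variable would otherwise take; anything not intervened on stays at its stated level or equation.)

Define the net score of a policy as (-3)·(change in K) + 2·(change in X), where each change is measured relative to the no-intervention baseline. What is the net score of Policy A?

Baseline:
  H = 85
  V = 138
  M = 136 + 85 − 6·138 = -607
  K = 167 − 138 − 5·(-607) = 3064
  X = 165 + 5·(-607) + 5·3064 = 12450
Policy A (V − 50):
  H = 85
  V = 138 − 50 = 88
  M = 136 + 85 − 6·88 = -307
  K = 167 − 88 − 5·(-307) = 1614
  X = 165 + 5·(-307) + 5·1614 = 6700
ΔK = 1614 − 3064 = -1450; ΔX = 6700 − 12450 = -5750
Score = (-3)·(-1450) + 2·(-5750) = -7150

-7150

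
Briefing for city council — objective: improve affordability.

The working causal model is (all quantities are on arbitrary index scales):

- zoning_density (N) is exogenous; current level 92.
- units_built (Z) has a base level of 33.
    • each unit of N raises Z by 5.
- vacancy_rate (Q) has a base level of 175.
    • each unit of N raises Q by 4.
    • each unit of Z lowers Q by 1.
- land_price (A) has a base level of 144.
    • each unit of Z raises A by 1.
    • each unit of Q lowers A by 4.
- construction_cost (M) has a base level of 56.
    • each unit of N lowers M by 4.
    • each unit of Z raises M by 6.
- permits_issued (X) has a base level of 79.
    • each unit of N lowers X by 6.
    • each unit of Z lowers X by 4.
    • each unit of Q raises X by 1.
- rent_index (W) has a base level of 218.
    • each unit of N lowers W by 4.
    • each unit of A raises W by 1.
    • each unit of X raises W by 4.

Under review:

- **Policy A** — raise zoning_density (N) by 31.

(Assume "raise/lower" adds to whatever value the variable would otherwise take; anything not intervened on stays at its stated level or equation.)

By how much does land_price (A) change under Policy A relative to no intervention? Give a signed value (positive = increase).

Baseline:
  N = 92
  Z = 33 + 5·92 = 493
  Q = 175 + 4·92 − 493 = 50
  A = 144 + 493 − 4·50 = 437
Policy A (N + 31):
  N = 92 + 31 = 123
  Z = 33 + 5·123 = 648
  Q = 175 + 4·123 − 648 = 19
  A = 144 + 648 − 4·19 = 716
Change in A: 716 − 437 = 279

279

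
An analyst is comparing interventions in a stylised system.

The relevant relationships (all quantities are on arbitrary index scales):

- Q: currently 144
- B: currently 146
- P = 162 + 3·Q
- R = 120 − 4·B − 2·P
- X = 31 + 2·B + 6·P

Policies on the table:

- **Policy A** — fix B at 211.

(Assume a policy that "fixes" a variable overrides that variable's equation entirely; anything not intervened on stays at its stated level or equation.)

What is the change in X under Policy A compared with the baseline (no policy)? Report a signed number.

130

Baseline:
  Q = 144
  B = 146
  P = 162 + 3·144 = 594
  X = 31 + 2·146 + 6·594 = 3887
Policy A (B := 211):
  Q = 144
  B = 211
  P = 162 + 3·144 = 594
  X = 31 + 2·211 + 6·594 = 4017
Change in X: 4017 − 3887 = 130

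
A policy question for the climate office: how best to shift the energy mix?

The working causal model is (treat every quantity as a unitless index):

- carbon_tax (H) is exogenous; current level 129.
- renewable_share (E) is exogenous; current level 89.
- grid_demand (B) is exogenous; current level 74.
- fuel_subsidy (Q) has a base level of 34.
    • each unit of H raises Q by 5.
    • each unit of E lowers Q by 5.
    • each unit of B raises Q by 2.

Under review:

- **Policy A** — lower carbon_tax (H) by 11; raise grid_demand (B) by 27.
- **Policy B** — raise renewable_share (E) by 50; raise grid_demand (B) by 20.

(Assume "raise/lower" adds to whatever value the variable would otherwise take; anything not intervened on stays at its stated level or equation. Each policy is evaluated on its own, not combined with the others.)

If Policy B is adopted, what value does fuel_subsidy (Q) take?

172

Policy B (E + 50, B + 20):
  H = 129
  E = 89 + 50 = 139
  B = 74 + 20 = 94
  Q = 34 + 5·129 − 5·139 + 2·94 = 172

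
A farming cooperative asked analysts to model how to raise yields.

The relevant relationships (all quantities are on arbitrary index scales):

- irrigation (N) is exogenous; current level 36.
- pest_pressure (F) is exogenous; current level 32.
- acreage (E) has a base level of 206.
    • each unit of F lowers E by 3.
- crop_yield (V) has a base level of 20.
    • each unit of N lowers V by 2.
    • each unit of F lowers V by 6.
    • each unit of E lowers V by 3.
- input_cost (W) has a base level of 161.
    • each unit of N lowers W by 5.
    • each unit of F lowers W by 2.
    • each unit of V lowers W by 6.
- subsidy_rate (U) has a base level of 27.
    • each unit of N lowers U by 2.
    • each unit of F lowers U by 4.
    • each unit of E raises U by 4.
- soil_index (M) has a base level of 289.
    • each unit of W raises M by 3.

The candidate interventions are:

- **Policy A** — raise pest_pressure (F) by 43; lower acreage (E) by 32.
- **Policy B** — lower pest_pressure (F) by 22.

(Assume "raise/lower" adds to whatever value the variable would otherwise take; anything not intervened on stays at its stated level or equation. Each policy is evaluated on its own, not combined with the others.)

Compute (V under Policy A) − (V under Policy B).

291

Policy A (F + 43, E − 32):
  N = 36
  F = 32 + 43 = 75
  E = 206 − 3·75 (−32 from intervention) = -51
  V = 20 − 2·36 − 6·75 − 3·(-51) = -349
Policy B (F − 22):
  N = 36
  F = 32 − 22 = 10
  E = 206 − 3·10 = 176
  V = 20 − 2·36 − 6·10 − 3·176 = -640
V: -349 − (-640) = 291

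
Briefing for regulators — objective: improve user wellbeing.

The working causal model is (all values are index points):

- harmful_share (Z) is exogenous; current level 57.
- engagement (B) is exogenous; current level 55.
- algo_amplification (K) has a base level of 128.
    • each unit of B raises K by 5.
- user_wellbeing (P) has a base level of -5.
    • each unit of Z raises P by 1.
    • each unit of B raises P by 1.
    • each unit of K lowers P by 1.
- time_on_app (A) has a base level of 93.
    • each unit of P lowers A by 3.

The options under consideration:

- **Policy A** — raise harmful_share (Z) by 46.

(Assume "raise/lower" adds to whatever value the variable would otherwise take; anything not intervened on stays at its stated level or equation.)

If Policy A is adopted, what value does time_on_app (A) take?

Policy A (Z + 46):
  Z = 57 + 46 = 103
  B = 55
  K = 128 + 5·55 = 403
  P = -5 + 103 + 55 − 403 = -250
  A = 93 − 3·(-250) = 843

843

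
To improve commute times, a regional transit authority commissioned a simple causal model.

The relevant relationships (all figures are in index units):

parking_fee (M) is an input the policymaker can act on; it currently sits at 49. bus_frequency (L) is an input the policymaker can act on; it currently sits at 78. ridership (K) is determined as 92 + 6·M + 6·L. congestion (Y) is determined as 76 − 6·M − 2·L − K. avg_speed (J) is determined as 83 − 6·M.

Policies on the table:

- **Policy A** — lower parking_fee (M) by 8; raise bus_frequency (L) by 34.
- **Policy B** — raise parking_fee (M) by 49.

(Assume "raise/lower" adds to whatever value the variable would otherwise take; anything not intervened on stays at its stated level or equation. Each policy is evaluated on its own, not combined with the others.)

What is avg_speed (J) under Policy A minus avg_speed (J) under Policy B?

342

Policy A (M − 8, L + 34):
  M = 49 − 8 = 41
  J = 83 − 6·41 = -163
Policy B (M + 49):
  M = 49 + 49 = 98
  J = 83 − 6·98 = -505
J: -163 − (-505) = 342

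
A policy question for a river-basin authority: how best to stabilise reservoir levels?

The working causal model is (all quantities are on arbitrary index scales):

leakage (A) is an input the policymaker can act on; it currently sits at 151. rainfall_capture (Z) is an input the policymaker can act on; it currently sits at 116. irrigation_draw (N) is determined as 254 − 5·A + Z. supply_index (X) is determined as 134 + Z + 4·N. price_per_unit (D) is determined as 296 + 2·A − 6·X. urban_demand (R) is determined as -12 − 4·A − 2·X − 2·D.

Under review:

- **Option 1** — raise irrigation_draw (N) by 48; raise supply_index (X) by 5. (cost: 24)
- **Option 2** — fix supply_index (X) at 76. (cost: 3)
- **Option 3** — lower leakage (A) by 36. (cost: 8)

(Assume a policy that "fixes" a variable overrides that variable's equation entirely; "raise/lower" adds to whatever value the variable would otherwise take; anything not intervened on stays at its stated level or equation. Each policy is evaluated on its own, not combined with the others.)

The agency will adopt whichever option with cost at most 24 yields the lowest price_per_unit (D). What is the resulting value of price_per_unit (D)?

Option 1 (N + 48, X + 5):
  A = 151
  Z = 116
  N = 254 − 5·151 + 116 (+48 from intervention) = -337
  X = 134 + 116 + 4·(-337) (+5 from intervention) = -1093
  D = 296 + 2·151 − 6·(-1093) = 7156
Option 2 (X := 76):
  A = 151
  Z = 116
  N = 254 − 5·151 + 116 = -385
  X = 76
  D = 296 + 2·151 − 6·76 = 142
Option 3 (A − 36):
  A = 151 − 36 = 115
  Z = 116
  N = 254 − 5·115 + 116 = -205
  X = 134 + 116 + 4·(-205) = -570
  D = 296 + 2·115 − 6·(-570) = 3946
Comparing — Option 1: D=7156, Option 2: D=142, Option 3: D=3946. Lowest is 142 (Option 2).

142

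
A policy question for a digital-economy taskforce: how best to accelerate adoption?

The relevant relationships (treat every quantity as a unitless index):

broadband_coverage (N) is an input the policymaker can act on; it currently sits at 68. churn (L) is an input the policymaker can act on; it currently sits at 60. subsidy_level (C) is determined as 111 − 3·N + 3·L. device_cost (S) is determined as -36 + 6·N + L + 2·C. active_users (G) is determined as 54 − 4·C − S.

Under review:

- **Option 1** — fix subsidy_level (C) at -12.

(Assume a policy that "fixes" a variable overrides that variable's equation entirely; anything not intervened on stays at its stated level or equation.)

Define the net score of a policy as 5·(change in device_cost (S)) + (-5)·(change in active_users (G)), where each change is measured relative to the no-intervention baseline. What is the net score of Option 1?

-3960

Baseline:
  N = 68
  L = 60
  C = 111 − 3·68 + 3·60 = 87
  S = -36 + 6·68 + 60 + 2·87 = 606
  G = 54 − 4·87 − 606 = -900
Option 1 (C := -12):
  N = 68
  L = 60
  C = -12
  S = -36 + 6·68 + 60 + 2·(-12) = 408
  G = 54 − 4·(-12) − 408 = -306
ΔS = 408 − 606 = -198; ΔG = -306 − (-900) = 594
Score = 5·(-198) + (-5)·594 = -3960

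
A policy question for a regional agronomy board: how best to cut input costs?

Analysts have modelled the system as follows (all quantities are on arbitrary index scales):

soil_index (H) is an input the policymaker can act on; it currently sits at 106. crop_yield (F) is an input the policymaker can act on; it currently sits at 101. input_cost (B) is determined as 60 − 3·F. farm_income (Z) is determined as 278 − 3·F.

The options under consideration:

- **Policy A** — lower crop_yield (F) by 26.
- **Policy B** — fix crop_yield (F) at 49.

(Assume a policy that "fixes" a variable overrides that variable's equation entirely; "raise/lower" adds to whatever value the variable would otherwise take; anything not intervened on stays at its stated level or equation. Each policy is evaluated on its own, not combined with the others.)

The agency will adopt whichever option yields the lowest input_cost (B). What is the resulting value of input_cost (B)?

-165

Policy A (F − 26):
  F = 101 − 26 = 75
  B = 60 − 3·75 = -165
Policy B (F := 49):
  F = 49
  B = 60 − 3·49 = -87
Comparing — Policy A: B=-165, Policy B: B=-87. Lowest is -165 (Policy A).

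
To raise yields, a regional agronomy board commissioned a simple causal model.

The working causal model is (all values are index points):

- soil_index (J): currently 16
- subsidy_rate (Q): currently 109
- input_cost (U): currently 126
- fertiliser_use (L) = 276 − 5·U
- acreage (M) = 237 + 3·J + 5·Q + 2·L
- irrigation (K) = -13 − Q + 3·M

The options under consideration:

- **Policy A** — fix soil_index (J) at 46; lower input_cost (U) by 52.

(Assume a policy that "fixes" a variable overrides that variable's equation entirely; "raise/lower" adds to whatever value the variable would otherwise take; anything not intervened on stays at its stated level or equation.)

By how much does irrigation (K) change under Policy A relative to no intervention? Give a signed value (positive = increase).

Baseline:
  J = 16
  Q = 109
  U = 126
  L = 276 − 5·126 = -354
  M = 237 + 3·16 + 5·109 + 2·(-354) = 122
  K = -13 − 109 + 3·122 = 244
Policy A (J := 46, U − 52):
  J = 46
  Q = 109
  U = 126 − 52 = 74
  L = 276 − 5·74 = -94
  M = 237 + 3·46 + 5·109 + 2·(-94) = 732
  K = -13 − 109 + 3·732 = 2074
Change in K: 2074 − 244 = 1830

1830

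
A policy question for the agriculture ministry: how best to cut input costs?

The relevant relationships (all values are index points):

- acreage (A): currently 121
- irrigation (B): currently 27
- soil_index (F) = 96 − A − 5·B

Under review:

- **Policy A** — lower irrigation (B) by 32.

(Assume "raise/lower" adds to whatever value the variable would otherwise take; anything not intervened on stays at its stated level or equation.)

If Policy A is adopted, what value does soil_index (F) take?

Policy A (B − 32):
  A = 121
  B = 27 − 32 = -5
  F = 96 − 121 − 5·(-5) = 0

0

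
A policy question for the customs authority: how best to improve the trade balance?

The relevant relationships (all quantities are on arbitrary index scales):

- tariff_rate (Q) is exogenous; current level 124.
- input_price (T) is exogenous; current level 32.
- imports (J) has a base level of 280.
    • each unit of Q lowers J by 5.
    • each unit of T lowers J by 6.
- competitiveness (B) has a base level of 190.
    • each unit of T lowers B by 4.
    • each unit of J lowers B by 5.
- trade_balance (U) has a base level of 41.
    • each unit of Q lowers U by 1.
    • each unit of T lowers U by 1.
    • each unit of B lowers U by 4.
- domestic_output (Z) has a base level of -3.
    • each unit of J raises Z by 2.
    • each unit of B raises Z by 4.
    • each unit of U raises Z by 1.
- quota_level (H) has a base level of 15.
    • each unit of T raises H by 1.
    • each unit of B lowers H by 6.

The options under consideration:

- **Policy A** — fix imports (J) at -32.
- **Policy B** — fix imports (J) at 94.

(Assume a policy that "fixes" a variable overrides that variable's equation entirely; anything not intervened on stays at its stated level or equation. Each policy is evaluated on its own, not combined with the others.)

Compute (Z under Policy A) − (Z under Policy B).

Policy A (J := -32):
  Q = 124
  T = 32
  J = -32
  B = 190 − 4·32 − 5·(-32) = 222
  U = 41 − 124 − 32 − 4·222 = -1003
  Z = -3 + 2·(-32) + 4·222 + (-1003) = -182
Policy B (J := 94):
  Q = 124
  T = 32
  J = 94
  B = 190 − 4·32 − 5·94 = -408
  U = 41 − 124 − 32 − 4·(-408) = 1517
  Z = -3 + 2·94 + 4·(-408) + 1517 = 70
Z: -182 − 70 = -252

-252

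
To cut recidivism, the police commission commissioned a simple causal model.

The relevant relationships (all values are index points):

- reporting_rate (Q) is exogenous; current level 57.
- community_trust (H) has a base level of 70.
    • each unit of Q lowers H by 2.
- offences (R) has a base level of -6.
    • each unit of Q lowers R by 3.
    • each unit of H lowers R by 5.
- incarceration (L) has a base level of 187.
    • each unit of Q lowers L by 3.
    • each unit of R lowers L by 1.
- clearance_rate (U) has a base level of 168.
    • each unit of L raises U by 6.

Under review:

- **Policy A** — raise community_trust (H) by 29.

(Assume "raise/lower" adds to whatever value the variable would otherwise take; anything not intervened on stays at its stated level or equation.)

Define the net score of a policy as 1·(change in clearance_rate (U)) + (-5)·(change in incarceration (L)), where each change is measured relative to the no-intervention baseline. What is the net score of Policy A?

145

Baseline:
  Q = 57
  H = 70 − 2·57 = -44
  R = -6 − 3·57 − 5·(-44) = 43
  L = 187 − 3·57 − 43 = -27
  U = 168 + 6·(-27) = 6
Policy A (H + 29):
  Q = 57
  H = 70 − 2·57 (+29 from intervention) = -15
  R = -6 − 3·57 − 5·(-15) = -102
  L = 187 − 3·57 − (-102) = 118
  U = 168 + 6·118 = 876
ΔU = 876 − 6 = 870; ΔL = 118 − (-27) = 145
Score = 1·870 + (-5)·145 = 145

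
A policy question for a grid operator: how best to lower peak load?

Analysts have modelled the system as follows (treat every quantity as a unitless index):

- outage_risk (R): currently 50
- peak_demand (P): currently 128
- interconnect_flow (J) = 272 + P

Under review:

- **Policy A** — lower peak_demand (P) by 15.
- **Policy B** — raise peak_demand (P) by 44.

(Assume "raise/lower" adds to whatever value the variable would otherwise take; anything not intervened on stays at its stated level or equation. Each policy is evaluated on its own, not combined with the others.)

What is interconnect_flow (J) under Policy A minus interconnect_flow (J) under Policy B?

-59

Policy A (P − 15):
  P = 128 − 15 = 113
  J = 272 + 113 = 385
Policy B (P + 44):
  P = 128 + 44 = 172
  J = 272 + 172 = 444
J: 385 − 444 = -59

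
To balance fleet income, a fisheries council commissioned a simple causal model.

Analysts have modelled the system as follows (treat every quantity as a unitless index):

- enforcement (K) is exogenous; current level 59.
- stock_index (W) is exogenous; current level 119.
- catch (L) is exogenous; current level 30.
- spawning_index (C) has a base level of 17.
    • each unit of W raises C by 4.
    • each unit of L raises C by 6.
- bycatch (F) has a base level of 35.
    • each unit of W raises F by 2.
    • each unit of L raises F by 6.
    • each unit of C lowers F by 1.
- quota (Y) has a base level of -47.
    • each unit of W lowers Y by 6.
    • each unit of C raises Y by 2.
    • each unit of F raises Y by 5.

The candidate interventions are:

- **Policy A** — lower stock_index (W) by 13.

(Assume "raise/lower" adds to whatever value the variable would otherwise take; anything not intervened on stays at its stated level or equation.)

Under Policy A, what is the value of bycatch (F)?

Policy A (W − 13):
  W = 119 − 13 = 106
  L = 30
  C = 17 + 4·106 + 6·30 = 621
  F = 35 + 2·106 + 6·30 − 621 = -194

-194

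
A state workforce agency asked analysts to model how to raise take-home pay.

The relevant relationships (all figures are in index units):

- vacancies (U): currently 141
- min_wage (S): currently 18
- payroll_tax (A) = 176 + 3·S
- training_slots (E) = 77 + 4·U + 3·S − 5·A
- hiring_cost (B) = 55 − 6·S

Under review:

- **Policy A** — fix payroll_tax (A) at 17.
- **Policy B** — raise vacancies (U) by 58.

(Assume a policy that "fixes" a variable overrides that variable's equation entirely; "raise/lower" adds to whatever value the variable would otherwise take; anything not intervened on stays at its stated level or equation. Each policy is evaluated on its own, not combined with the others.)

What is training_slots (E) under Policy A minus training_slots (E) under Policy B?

Policy A (A := 17):
  U = 141
  S = 18
  A = 17
  E = 77 + 4·141 + 3·18 − 5·17 = 610
Policy B (U + 58):
  U = 141 + 58 = 199
  S = 18
  A = 176 + 3·18 = 230
  E = 77 + 4·199 + 3·18 − 5·230 = -223
E: 610 − (-223) = 833

833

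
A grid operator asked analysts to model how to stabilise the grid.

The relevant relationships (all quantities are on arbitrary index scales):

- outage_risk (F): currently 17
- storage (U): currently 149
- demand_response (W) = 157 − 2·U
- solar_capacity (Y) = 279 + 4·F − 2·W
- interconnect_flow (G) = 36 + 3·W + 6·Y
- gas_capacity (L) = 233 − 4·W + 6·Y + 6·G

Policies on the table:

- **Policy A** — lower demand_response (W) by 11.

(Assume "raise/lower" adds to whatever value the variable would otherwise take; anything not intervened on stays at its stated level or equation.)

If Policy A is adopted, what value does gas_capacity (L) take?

25663

Policy A (W − 11):
  F = 17
  U = 149
  W = 157 − 2·149 (−11 from intervention) = -152
  Y = 279 + 4·17 − 2·(-152) = 651
  G = 36 + 3·(-152) + 6·651 = 3486
  L = 233 − 4·(-152) + 6·651 + 6·3486 = 25663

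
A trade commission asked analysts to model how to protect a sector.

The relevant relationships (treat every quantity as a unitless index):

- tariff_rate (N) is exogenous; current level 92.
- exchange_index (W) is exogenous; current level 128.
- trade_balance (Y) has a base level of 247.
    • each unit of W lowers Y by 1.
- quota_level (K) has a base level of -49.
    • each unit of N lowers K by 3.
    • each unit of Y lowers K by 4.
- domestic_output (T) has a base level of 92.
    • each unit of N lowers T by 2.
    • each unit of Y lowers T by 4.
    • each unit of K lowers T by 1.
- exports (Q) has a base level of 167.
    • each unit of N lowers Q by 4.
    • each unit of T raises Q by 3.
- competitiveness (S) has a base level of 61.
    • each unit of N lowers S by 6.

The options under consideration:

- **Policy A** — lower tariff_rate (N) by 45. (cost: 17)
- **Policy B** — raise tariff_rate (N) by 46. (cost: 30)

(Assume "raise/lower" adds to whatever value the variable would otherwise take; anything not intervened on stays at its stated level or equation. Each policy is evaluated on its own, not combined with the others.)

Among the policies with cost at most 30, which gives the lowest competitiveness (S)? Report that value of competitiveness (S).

Policy A (N − 45):
  N = 92 − 45 = 47
  S = 61 − 6·47 = -221
Policy B (N + 46):
  N = 92 + 46 = 138
  S = 61 − 6·138 = -767
Comparing — Policy A: S=-221, Policy B: S=-767. Lowest is -767 (Policy B).

-767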